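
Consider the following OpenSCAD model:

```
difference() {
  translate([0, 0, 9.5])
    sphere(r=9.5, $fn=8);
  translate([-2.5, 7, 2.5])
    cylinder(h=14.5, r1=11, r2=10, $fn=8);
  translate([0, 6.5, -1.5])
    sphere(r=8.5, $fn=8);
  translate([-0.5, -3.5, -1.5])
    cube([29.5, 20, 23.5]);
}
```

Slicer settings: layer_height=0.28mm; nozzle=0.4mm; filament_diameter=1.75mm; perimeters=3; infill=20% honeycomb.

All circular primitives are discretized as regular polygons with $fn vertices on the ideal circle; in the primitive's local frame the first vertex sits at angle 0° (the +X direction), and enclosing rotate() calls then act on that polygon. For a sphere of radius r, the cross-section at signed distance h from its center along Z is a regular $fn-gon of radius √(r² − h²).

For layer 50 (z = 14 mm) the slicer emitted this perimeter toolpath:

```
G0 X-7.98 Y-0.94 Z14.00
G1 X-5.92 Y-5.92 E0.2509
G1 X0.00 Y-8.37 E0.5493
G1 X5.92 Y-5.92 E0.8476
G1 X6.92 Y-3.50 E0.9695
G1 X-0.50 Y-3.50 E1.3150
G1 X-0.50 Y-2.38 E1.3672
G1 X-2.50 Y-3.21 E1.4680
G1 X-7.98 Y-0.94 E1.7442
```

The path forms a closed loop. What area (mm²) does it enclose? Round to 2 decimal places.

53.44 mm²

Apply the shoelace formula to the sequence of (X, Y) vertices; enclosed area = 53.44 mm².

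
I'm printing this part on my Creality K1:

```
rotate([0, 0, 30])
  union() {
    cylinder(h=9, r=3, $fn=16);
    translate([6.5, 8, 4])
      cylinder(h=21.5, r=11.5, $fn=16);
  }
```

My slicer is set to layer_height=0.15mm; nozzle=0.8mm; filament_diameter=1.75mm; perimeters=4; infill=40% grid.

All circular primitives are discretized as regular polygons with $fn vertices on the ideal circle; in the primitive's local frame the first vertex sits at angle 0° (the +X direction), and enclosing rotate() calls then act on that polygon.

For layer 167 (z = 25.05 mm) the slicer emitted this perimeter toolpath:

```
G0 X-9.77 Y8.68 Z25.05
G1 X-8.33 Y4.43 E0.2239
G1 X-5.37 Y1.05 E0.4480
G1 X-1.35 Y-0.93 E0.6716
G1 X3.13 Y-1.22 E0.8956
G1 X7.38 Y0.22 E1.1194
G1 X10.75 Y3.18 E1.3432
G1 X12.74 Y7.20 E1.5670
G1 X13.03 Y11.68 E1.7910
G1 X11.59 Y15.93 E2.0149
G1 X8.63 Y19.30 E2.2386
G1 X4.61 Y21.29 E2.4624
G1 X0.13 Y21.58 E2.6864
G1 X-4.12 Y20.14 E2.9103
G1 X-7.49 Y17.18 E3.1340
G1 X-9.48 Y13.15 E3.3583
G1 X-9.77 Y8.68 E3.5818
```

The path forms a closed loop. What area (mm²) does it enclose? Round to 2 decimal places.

Apply the shoelace formula to the sequence of (X, Y) vertices; enclosed area = 404.87 mm².

404.87 mm²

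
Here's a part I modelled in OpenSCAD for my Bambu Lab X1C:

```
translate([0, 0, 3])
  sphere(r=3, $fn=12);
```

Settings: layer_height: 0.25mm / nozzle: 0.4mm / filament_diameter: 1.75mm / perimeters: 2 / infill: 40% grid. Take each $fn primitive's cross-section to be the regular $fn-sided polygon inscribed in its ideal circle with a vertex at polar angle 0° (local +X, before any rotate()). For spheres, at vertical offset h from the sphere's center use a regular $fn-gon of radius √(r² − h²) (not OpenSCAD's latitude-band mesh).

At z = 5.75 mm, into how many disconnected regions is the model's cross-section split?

At z = 5.75 mm: the r=3 sphere slices to a regular 12-gon of circumradius 1.199 (√(r²−h²) with h=2.75 from center). The result has 1 disconnected region.

1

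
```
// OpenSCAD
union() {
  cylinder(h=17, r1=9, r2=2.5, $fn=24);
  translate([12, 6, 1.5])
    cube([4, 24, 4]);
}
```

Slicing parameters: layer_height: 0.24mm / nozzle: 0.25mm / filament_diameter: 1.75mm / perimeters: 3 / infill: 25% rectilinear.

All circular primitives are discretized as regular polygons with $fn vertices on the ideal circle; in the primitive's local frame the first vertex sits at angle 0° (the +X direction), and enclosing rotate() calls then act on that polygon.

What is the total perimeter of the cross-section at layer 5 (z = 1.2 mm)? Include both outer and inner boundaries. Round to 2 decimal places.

At z = 1.2 mm: the cone contributes a regular 24-gon of circumradius 8.541 (interpolated between r1=9 and r2=2.5 at t=0.071) (perimeter = 2·24·8.541·sin(180°/24) = 53.51 mm); the cube at (12, 6) does not reach this height (z outside [1.5, 5.5]); Taking the union: only the cone is present, so the union is just that shape — boundary = 53.51 mm. Overall, the cross-section is a single solid region. Total boundary length (outer) = 53.51 mm.

53.51 mm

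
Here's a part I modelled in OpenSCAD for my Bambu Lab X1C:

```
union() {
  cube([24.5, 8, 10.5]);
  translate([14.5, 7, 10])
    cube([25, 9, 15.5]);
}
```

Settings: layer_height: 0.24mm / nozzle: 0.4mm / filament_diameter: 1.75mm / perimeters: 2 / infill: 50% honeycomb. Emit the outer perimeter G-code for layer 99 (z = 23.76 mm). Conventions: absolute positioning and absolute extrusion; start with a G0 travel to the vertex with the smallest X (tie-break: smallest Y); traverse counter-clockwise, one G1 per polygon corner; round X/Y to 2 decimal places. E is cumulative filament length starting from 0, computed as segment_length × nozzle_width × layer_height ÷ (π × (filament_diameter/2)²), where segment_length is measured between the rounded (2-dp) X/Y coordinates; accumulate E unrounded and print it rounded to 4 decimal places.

G0 X14.50 Y7.00 Z23.76
G1 X39.50 Y7.00 E0.9978
G1 X39.50 Y16.00 E1.3570
G1 X14.50 Y16.00 E2.3548
G1 X14.50 Y7.00 E2.7140

At z = 23.76 mm: the cube is absent (z outside [0, 10.5]); the 25×9 cube at (14.5, 7) contributes its full rectangle; Taking the union: only the 25×9 cube at (14.5, 7) is present, so the union is just that shape — 1 connected region. The outline is a single polygon with 4 vertices. Extrusion per mm of travel: 0.4 × 0.24 / (π × 0.875²) = 0.039912. Accumulating E over each segment gives final E = 2.7140.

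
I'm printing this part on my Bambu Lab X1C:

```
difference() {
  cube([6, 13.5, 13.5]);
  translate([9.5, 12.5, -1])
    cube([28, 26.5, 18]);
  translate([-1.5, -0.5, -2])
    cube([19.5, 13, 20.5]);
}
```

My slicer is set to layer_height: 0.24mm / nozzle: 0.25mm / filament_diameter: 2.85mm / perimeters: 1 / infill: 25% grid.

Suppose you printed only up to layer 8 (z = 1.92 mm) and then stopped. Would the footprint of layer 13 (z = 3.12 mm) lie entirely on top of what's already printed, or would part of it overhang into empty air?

entirely on top

Compare the two slices. At z = 1.92: the 6×13.5 cube contributes its full rectangle (area 81.00 mm²); the 28×26.5 cube at (9.5, 12.5) contributes its full rectangle (area 742.00 mm²); the 19.5×13 cube at (-1.5, -0.5) contributes its full rectangle (area 253.50 mm²); Subtracting the remaining from the first: starting from the 6×13.5 cube (81.00 mm²), the 28×26.5 cube at (9.5, 12.5) misses the remaining region (no effect); the 19.5×13 cube at (-1.5, -0.5) partially overlaps it — only the 75.00 mm² overlap (of its 253.50 mm²) is removed, clipping the outline — area = 6.00 mm². At z = 3.12: the cube is present — its section is the full 6×13.5 rectangle (area 81.00 mm²); the 28×26.5 cube at (9.5, 12.5) contributes its full rectangle (area 742.00 mm²); the cube at (-1.5, -0.5) (footprint 19.5×13) is included at this height (area 253.50 mm²); After the difference (first − rest): starting from the 6×13.5 cube (81.00 mm²), the 28×26.5 cube at (9.5, 12.5) misses the remaining region (no effect); the 19.5×13 cube at (-1.5, -0.5) partially overlaps it — only the 75.00 mm² overlap (of its 253.50 mm²) is removed, clipping the outline — area = 6.00 mm². Checking containment: the cross-section at z = 3.12 is a subset of the cross-section at z = 1.92.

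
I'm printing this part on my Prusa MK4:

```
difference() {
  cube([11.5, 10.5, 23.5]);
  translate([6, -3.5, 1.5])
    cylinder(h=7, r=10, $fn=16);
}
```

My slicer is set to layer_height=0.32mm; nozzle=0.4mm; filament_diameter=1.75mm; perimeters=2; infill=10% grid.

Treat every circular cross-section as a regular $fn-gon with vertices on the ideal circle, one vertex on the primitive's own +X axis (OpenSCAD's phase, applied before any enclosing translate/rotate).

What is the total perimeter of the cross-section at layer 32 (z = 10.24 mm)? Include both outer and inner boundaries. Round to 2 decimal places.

At z = 10.24 mm: the cube (footprint 11.5×10.5) is included at this height (perimeter 44.00 mm); the cylinder at (6, -3.5) does not reach this height (z outside [1.5, 8.5]); After the difference (first − rest): none of the subtracted shapes is present at this height, so the 11.5×10.5 cube is unchanged — boundary = 44.00 mm. Overall, the cross-section is a single solid region. Total boundary length (outer) = 44.00 mm.

44.00 mm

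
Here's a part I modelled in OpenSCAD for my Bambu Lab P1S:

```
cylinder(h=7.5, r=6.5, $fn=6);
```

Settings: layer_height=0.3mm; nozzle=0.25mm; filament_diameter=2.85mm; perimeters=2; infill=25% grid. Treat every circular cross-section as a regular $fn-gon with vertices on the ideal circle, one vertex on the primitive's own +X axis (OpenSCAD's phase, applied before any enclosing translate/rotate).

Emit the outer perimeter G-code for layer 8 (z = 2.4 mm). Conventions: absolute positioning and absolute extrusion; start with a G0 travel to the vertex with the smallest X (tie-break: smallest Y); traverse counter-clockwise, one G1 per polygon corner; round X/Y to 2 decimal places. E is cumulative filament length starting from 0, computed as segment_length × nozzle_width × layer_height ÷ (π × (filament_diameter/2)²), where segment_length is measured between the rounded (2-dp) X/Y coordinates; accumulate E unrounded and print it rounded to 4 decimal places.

G0 X-6.50 Y0.00 Z2.40
G1 X-3.25 Y-5.63 E0.0764
G1 X3.25 Y-5.63 E0.1528
G1 X6.50 Y0.00 E0.2293
G1 X3.25 Y5.63 E0.3057
G1 X-3.25 Y5.63 E0.3821
G1 X-6.50 Y0.00 E0.4585

At z = 2.4 mm: the cylinder: section is a regular 6-gon, circumradius r=6.5. The outline is a single polygon with 6 vertices. Extrusion per mm of travel: 0.25 × 0.3 / (π × 1.425²) = 0.011757. Accumulating E over each segment gives final E = 0.4585.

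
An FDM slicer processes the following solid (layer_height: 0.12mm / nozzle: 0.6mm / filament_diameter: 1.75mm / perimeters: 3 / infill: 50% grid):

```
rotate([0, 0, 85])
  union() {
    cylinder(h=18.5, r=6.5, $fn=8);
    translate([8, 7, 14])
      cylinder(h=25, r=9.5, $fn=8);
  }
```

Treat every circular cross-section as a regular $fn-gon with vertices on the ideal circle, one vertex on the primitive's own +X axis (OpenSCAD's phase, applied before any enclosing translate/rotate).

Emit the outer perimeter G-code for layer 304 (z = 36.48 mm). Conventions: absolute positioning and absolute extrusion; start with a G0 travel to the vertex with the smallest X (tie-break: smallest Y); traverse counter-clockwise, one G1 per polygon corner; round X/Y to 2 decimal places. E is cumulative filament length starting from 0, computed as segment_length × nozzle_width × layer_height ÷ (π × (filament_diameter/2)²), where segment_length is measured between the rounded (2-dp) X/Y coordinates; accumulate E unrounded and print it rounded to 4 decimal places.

At z = 36.48 mm: the cylinder is absent (z outside [0, 18.5]); the cylinder at (8, 7): section is a regular 8-gon, circumradius r=9.5; Merging all regions: only the r=9.5 cylinder at (8, 7) is present, so the union is just that shape — 1 connected region; (rotated 85° about Z; rotation is an isometry so areas/perimeters/island counts are preserved). The outline is a single polygon with 8 vertices. Extrusion per mm of travel: 0.6 × 0.12 / (π × 0.875²) = 0.029934. Accumulating E over each segment gives final E = 1.7411.

G0 X-15.74 Y9.41 Z36.48
G1 X-13.55 Y2.47 E0.2178
G1 X-7.10 Y-0.88 E0.4354
G1 X-0.17 Y1.30 E0.6529
G1 X3.19 Y7.75 E0.8706
G1 X1.00 Y14.69 E1.0884
G1 X-5.45 Y18.04 E1.3060
G1 X-12.38 Y15.86 E1.5234
G1 X-15.74 Y9.41 E1.7411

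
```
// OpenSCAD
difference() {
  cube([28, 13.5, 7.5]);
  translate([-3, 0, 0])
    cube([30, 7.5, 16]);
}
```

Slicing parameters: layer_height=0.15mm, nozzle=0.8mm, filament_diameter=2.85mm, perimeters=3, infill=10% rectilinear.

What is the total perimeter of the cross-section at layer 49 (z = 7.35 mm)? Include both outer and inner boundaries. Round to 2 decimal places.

83.00 mm

At z = 7.35 mm: the cube is present — its section is the full 28×13.5 rectangle (perimeter 83.00 mm); the cube at (-3, 0) is present — its section is the full 30×7.5 rectangle (perimeter 75.00 mm); After the difference (first − rest): starting from the 28×13.5 cube, the 30×7.5 cube at (-3, 0) partially overlaps it — only the 202.50 mm² overlap (of its 225.00 mm²) is removed, clipping the outline — boundary = 83.00 mm. Overall, the cross-section is a single solid region. Total boundary length (outer) = 83.00 mm.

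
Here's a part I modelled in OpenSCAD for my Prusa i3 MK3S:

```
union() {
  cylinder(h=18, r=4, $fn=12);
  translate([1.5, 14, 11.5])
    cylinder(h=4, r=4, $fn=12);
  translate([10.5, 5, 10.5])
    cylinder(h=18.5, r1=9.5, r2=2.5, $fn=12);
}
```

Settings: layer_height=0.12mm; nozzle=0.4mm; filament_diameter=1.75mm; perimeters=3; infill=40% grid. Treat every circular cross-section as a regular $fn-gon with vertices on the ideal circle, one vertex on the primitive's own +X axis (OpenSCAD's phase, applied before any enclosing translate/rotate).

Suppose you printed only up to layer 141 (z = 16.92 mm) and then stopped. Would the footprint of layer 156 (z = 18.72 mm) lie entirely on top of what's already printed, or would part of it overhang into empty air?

entirely on top

Compare the two slices. At z = 16.92: the r=4 cylinder contributes a regular 12-gon of circumradius 4 (area = (12/2)·4.000²·sin(360°/12) = 48.00 mm²); the cylinder at (1.5, 14) is not intersected at this z (z outside [11.5, 15.5]); the cone at (10.5, 5) contributes a regular 12-gon of circumradius 7.071 (interpolated between r1=9.5 and r2=2.5 at t=0.347) (area = (12/2)·7.071²·sin(360°/12) = 149.99 mm²); Taking the union: the 2 present regions are separate (no shared area or edge), so areas and boundary lengths simply add and each stays a separate island — area = 197.99 mm². At z = 18.72: the cylinder is not intersected at this z (z outside [0, 18]); the cylinder at (1.5, 14) is not intersected at this z (z outside [11.5, 15.5]); the cone at (10.5, 5) contributes a regular 12-gon of circumradius 6.390 (interpolated between r1=9.5 and r2=2.5 at t=0.444) (area = (12/2)·6.390²·sin(360°/12) = 122.49 mm²); Taking the union: only the cone at (10.5, 5) is present, so the union is just that shape — area = 122.49 mm². Checking containment: the cross-section at z = 18.72 is a subset of the cross-section at z = 16.92.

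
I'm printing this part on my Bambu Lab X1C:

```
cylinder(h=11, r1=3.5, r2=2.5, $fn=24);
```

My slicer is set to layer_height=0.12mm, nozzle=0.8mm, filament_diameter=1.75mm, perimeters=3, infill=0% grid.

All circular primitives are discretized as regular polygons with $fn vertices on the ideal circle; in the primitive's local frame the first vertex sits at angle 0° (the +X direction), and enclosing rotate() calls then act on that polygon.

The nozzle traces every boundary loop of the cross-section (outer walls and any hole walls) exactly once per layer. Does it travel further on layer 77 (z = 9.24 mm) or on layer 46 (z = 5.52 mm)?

layer 46 (z = 5.52 mm)

Layer 77 (z = 9.24): the cone contributes a regular 24-gon of circumradius 2.660 (interpolated between r1=3.5 and r2=2.5 at t=0.840) (perimeter = 2·24·2.660·sin(180°/24) = 16.67 mm). So its perimeter = 16.67 mm. Layer 46 (z = 5.52): the cone (r1=3.5→r2=2.5) has section circumradius 2.998 here — a regular 24-gon (perimeter = 2·24·2.998·sin(180°/24) = 18.78 mm). So its perimeter = 18.78 mm. Layer 46 is larger (18.78 vs 16.67 mm).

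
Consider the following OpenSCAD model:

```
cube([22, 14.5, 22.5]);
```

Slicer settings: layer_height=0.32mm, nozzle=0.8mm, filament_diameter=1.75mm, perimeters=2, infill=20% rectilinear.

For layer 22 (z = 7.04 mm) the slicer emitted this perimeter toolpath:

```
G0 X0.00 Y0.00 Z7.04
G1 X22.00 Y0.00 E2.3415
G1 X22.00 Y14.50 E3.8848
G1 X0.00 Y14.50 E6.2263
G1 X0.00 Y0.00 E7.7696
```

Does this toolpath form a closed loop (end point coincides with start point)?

Start point (G0): (0.00, 0.00). End point (last G1): the path returns to the start — closed.

yes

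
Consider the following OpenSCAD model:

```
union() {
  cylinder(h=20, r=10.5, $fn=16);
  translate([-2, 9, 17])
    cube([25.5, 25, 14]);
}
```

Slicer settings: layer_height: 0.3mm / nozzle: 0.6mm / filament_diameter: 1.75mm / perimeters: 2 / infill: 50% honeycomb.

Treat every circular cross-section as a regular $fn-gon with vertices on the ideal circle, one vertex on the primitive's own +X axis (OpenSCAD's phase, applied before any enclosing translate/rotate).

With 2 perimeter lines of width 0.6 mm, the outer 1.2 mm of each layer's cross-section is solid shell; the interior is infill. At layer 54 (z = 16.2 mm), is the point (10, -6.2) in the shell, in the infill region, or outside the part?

At z = 16.2 mm: the cylinder: section is a regular 16-gon, circumradius r=10.5; the cube at (-2, 9) does not reach this height (z outside [17, 31]); Merging all regions: only the r=10.5 cylinder is present, so the union is just that shape — 1 connected region. Overall, the cross-section is a single solid region. The nearest boundary edge runs (7.42, -7.42)→(9.70, -4.02); distance from the point to it = 1.46 mm. The point is not inside any of the regions above, so it lies outside the cross-section (1.46 mm from the nearest boundary).

outside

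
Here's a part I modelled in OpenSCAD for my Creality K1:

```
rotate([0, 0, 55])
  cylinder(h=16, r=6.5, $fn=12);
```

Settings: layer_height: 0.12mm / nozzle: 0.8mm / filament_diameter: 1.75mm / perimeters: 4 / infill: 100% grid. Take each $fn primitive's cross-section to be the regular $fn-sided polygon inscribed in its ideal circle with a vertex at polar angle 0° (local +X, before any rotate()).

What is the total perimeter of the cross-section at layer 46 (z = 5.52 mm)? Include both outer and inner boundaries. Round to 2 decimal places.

At z = 5.52 mm: the r=6.5 cylinder contributes a regular 12-gon of circumradius 6.5 (perimeter = 2·12·6.500·sin(180°/12) = 40.38 mm); (rotated 55° about Z; rotation is an isometry so areas/perimeters/island counts are preserved). Overall, the cross-section is a single solid region. Total boundary length (outer) = 40.38 mm.

40.38 mm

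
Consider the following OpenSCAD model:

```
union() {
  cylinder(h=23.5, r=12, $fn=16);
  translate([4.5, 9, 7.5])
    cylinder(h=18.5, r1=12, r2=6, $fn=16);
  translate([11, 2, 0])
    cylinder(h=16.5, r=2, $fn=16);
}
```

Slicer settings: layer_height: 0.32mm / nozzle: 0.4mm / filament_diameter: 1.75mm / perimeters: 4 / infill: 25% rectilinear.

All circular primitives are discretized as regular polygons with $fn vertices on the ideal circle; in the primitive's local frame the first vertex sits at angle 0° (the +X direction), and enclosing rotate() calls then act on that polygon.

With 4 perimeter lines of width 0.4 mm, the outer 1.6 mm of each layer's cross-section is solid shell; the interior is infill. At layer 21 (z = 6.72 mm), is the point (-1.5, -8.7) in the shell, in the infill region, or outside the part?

infill

At z = 6.72 mm: the r=12 cylinder contributes a regular 16-gon of circumradius 12; the cone at (4.5, 9) is absent (z outside [7.5, 26]); the r=2 cylinder at (11, 2) contributes a regular 16-gon of circumradius 2; Taking the union: the regions partially overlap (shared area 8.42 mm²), so overlapping operands fuse into one piece — 1 connected region. Overall, the cross-section is a single solid region. The nearest boundary edge runs (-0.00, -12.00)→(-4.59, -11.09); distance from the point to it = 2.94 mm. The point is inside the cross-section and 2.94 mm from the nearest boundary — more than the 1.6 mm shell width (4 × 0.4), so it's in the infill interior.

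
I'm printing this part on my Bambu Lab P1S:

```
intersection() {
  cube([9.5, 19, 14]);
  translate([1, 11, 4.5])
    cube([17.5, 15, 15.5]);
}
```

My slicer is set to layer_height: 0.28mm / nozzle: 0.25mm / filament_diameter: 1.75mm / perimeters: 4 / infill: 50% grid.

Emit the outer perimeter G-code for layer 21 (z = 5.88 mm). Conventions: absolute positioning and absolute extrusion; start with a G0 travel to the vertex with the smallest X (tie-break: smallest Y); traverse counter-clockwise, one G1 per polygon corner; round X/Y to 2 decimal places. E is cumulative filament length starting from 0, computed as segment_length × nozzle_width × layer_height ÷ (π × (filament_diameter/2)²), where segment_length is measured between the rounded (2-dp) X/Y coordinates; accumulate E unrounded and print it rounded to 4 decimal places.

G0 X1.00 Y11.00 Z5.88
G1 X9.50 Y11.00 E0.2474
G1 X9.50 Y19.00 E0.4802
G1 X1.00 Y19.00 E0.7276
G1 X1.00 Y11.00 E0.9604

At z = 5.88 mm: the cube is present — its section is the full 9.5×19 rectangle; the 17.5×15 cube at (1, 11) contributes its full rectangle; Taking the intersection: the 17.5×15 cube at (1, 11) partially overlaps the 9.5×19 cube; clipping to the common part keeps 68.00 mm² — 1 connected region. The outline is a single polygon with 4 vertices. Extrusion per mm of travel: 0.25 × 0.28 / (π × 0.875²) = 0.029103. Accumulating E over each segment gives final E = 0.9604.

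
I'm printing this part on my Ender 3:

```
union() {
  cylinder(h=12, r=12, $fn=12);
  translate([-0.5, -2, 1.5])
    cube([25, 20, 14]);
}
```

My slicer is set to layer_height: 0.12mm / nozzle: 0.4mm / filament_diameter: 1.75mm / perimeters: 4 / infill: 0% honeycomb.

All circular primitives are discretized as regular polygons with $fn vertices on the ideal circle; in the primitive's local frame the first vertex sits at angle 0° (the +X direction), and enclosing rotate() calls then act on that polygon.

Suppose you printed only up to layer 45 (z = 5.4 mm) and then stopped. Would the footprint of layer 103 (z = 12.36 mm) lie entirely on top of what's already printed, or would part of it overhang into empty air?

entirely on top

Compare the two slices. At z = 5.4: the r=12 cylinder gives a regular 12-gon of circumradius 12 (constant along its height) (area = (12/2)·12.000²·sin(360°/12) = 432.00 mm²); the 25×20 cube at (-0.5, -2) contributes its full rectangle (area 500.00 mm²); Taking the union: the regions partially overlap — summed areas 932.00 mm² minus the doubly-counted overlap 138.43 mm² gives 793.57 mm² — area = 793.57 mm². At z = 12.36: the cylinder is not intersected at this z (z outside [0, 12]); the cube at (-0.5, -2) is present — its section is the full 25×20 rectangle (area 500.00 mm²); Taking the union: only the 25×20 cube at (-0.5, -2) is present, so the union is just that shape — area = 500.00 mm². Checking containment: the cross-section at z = 12.36 is a subset of the cross-section at z = 5.4.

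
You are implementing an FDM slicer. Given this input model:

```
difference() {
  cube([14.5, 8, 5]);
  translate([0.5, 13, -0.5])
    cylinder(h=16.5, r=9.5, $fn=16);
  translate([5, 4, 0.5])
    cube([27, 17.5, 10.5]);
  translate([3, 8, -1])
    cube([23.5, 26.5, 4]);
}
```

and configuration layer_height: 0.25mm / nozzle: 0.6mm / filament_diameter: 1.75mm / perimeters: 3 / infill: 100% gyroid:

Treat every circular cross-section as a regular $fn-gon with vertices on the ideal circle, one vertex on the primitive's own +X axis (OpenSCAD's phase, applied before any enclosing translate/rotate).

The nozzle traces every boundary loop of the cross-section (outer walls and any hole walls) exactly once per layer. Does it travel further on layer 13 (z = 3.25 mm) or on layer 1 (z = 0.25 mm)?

layer 1 (z = 0.25 mm)

Layer 13 (z = 3.25): the cube (footprint 14.5×8) is included at this height (perimeter 45.00 mm); the r=9.5 cylinder at (0.5, 13) gives a regular 16-gon of circumradius 9.5 (constant along its height) (perimeter = 2·16·9.500·sin(180°/16) = 59.31 mm); the cube at (5, 4) is present — its section is the full 27×17.5 rectangle (perimeter 89.00 mm); the cube at (3, 8) is not intersected at this z (z outside [-1, 3]); After the difference (first − rest): starting from the 14.5×8 cube, the r=9.5 cylinder at (0.5, 13) partially overlaps it — only the 26.72 mm² overlap (of its 276.30 mm²) is removed, clipping the outline; the 27×17.5 cube at (5, 4) partially overlaps it — only the 31.56 mm² overlap (of its 472.50 mm²) is removed, clipping the outline — boundary = 37.66 mm. So its perimeter = 37.66 mm. Layer 1 (z = 0.25): the cube (footprint 14.5×8) is included at this height (perimeter 45.00 mm); the cylinder at (0.5, 13): section is a regular 16-gon, circumradius r=9.5 (perimeter = 2·16·9.500·sin(180°/16) = 59.31 mm); the cube at (5, 4) is not intersected at this z (z outside [0.5, 11]); the cube at (3, 8) (footprint 23.5×26.5) is included at this height (perimeter 100.00 mm); Taking the first minus the rest: starting from the 14.5×8 cube, the r=9.5 cylinder at (0.5, 13) partially overlaps it — only the 26.72 mm² overlap (of its 276.30 mm²) is removed, clipping the outline; the 23.5×26.5 cube at (3, 8) misses the remaining region (no effect) — boundary = 42.22 mm. So its perimeter = 42.22 mm. Layer 1 is larger (42.22 vs 37.66 mm).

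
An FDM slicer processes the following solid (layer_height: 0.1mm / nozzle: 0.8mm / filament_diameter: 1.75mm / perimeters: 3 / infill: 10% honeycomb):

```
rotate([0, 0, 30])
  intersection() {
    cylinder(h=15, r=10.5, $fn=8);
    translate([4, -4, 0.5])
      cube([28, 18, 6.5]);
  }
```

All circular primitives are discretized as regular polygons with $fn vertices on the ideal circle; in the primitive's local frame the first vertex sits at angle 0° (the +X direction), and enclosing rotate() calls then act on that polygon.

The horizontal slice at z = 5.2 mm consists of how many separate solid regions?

At z = 5.2 mm: the cylinder: section is a regular 8-gon, circumradius r=10.5; the 28×18 cube at (4, -4) contributes its full rectangle; Taking the intersection: the 28×18 cube at (4, -4) partially overlaps the r=10.5 cylinder; clipping to the common part keeps 61.96 mm² — 1 connected region; (whole slice rotated 30° about Z — lengths, areas and connectivity unchanged). The result has 1 disconnected region.

1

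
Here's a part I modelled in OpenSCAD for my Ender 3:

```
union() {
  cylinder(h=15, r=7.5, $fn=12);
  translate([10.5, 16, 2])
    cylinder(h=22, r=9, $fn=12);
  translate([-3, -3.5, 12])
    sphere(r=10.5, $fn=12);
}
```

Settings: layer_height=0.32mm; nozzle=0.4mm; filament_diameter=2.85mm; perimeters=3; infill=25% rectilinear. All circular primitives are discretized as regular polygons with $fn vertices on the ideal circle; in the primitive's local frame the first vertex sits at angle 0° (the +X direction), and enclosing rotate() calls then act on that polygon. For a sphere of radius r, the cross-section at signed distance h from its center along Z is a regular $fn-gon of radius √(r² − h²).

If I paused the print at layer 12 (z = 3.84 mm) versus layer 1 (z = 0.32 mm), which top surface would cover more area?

Layer 12 (z = 3.84): the cylinder: section is a regular 12-gon, circumradius r=7.5 (area = (12/2)·7.500²·sin(360°/12) = 168.75 mm²); the r=9 cylinder at (10.5, 16) gives a regular 12-gon of circumradius 9 (constant along its height) (area = (12/2)·9.000²·sin(360°/12) = 243.00 mm²); the r=10.5 sphere at (-3, -3.5) contributes a regular 12-gon of circumradius √(10.5²−8.16²) = 6.608 (area = (12/2)·6.608²·sin(360°/12) = 130.99 mm²); Merging all regions: the regions partially overlap — summed areas 542.74 mm² minus the doubly-counted overlap 86.35 mm² gives 456.39 mm² — area = 456.39 mm². So its area = 456.39 mm². Layer 1 (z = 0.32): the r=7.5 cylinder gives a regular 12-gon of circumradius 7.5 (constant along its height) (area = (12/2)·7.500²·sin(360°/12) = 168.75 mm²); the cylinder at (10.5, 16) is not intersected at this z (z outside [2, 24]); the sphere at (-3, -3.5) is not intersected at this z (|z−center|=11.680 > r=10.5); Combining (union): only the r=7.5 cylinder is present, so the union is just that shape — area = 168.75 mm². So its area = 168.75 mm². Layer 12 is larger (456.39 vs 168.75 mm²).

layer 12 (z = 3.84 mm)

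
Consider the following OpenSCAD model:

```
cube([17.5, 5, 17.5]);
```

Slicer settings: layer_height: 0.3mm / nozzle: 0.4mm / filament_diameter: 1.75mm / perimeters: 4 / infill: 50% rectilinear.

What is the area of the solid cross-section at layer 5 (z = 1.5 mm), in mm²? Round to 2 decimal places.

87.50 mm²

At z = 1.5 mm: the cube (footprint 17.5×5) is included at this height (area 87.50 mm²). Overall, the cross-section is a single solid region. Net area = 87.50 mm².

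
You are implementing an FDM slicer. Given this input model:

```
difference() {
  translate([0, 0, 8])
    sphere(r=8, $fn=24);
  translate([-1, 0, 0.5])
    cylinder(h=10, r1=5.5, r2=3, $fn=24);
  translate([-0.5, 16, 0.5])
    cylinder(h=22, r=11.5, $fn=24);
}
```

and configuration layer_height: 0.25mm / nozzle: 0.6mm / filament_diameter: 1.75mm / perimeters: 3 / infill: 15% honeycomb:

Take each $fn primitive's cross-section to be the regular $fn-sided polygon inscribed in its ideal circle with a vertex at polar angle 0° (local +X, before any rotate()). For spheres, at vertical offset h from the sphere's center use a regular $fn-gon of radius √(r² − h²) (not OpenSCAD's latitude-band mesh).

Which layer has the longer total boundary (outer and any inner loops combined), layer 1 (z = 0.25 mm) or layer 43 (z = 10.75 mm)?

Layer 1 (z = 0.25): the r=8 sphere slices to a regular 24-gon of circumradius 1.984 (√(r²−h²) with h=7.75 from center) (perimeter = 2·24·1.984·sin(180°/24) = 12.43 mm); the cone at (-1, 0) is absent (z outside [0.5, 10.5]); the cylinder at (-0.5, 16) does not reach this height (z outside [0.5, 22.5]); Taking the first minus the rest: none of the subtracted shapes is present at this height, so the r=8 sphere is unchanged — boundary = 12.43 mm. So its perimeter = 12.43 mm. Layer 43 (z = 10.75): the r=8 sphere slices to a regular 24-gon of circumradius 7.512 (√(r²−h²) with h=2.75 from center) (perimeter = 2·24·7.512·sin(180°/24) = 47.07 mm); the cone at (-1, 0) is absent (z outside [0.5, 10.5]); the r=11.5 cylinder at (-0.5, 16) contributes a regular 24-gon of circumradius 11.5 (perimeter = 2·24·11.500·sin(180°/24) = 72.05 mm); After the difference (first − rest): starting from the r=8 sphere, the r=11.5 cylinder at (-0.5, 16) partially overlaps it — only the 19.16 mm² overlap (of its 410.75 mm²) is removed, clipping the outline — boundary = 46.53 mm. So its perimeter = 46.53 mm. Layer 43 is larger (46.53 vs 12.43 mm).

layer 43 (z = 10.75 mm)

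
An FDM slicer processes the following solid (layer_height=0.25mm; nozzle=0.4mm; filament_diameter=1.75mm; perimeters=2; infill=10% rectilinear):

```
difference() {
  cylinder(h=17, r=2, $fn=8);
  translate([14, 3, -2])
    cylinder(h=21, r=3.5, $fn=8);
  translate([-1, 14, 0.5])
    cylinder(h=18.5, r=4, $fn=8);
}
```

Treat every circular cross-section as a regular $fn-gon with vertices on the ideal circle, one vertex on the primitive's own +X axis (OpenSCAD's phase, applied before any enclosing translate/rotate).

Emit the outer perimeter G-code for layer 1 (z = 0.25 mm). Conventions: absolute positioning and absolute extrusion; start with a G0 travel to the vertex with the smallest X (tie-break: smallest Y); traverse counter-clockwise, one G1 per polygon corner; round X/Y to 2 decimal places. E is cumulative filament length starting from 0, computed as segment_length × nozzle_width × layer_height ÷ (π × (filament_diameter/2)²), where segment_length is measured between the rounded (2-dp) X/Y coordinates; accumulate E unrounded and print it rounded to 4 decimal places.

G0 X-2.00 Y0.00 Z0.25
G1 X-1.41 Y-1.41 E0.0635
G1 X0.00 Y-2.00 E0.1271
G1 X1.41 Y-1.41 E0.1906
G1 X2.00 Y0.00 E0.2542
G1 X1.41 Y1.41 E0.3177
G1 X0.00 Y2.00 E0.3813
G1 X-1.41 Y1.41 E0.4448
G1 X-2.00 Y0.00 E0.5084

At z = 0.25 mm: the cylinder: section is a regular 8-gon, circumradius r=2; the r=3.5 cylinder at (14, 3) contributes a regular 8-gon of circumradius 3.5; the cylinder at (-1, 14) is not intersected at this z (z outside [0.5, 19]); After the difference (first − rest): starting from the r=2 cylinder, the r=3.5 cylinder at (14, 3) misses the remaining region (no effect) — 1 connected region. The outline is a single polygon with 8 vertices. Extrusion per mm of travel: 0.4 × 0.25 / (π × 0.875²) = 0.041575. Accumulating E over each segment gives final E = 0.5084.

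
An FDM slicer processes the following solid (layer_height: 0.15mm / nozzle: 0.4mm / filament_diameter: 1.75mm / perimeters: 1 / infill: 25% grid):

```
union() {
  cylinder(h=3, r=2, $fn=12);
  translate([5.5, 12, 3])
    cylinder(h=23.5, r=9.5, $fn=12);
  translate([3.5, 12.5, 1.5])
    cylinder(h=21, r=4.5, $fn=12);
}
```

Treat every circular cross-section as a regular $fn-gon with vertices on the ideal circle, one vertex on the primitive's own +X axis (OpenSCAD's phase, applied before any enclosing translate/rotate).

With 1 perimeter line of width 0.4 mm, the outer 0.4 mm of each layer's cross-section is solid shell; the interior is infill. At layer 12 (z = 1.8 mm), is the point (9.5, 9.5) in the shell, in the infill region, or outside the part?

outside

At z = 1.8 mm: the r=2 cylinder gives a regular 12-gon of circumradius 2 (constant along its height); the cylinder at (5.5, 12) is not intersected at this z (z outside [3, 26.5]); the r=4.5 cylinder at (3.5, 12.5) contributes a regular 12-gon of circumradius 4.5; Merging all regions: the 2 present regions are separate (no shared area or edge), so areas and boundary lengths simply add and each stays a separate island — 2 connected regions. Overall, the cross-section has 2 separate islands. The nearest boundary edge runs (8.00, 12.50)→(7.40, 10.25); distance from the point to it = 2.23 mm. The point is not inside any of the regions above, so it lies outside the cross-section (2.23 mm from the nearest boundary).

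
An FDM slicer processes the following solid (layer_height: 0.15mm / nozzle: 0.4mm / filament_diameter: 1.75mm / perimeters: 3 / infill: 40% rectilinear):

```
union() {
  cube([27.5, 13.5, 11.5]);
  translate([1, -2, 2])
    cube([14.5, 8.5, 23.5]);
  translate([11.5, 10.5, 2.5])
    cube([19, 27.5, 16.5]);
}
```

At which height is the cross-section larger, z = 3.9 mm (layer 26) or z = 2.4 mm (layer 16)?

Layer 26 (z = 3.9): the cube is present — its section is the full 27.5×13.5 rectangle (area 371.25 mm²); the cube at (1, -2) is present — its section is the full 14.5×8.5 rectangle (area 123.25 mm²); the cube at (11.5, 10.5) (footprint 19×27.5) is included at this height (area 522.50 mm²); Combining (union): the regions partially overlap — summed areas 1017.00 mm² minus the doubly-counted overlap 142.25 mm² gives 874.75 mm² — area = 874.75 mm². So its area = 874.75 mm². Layer 16 (z = 2.4): the cube (footprint 27.5×13.5) is included at this height (area 371.25 mm²); the cube at (1, -2) (footprint 14.5×8.5) is included at this height (area 123.25 mm²); the cube at (11.5, 10.5) is not intersected at this z (z outside [2.5, 19]); Merging all regions: the regions partially overlap — summed areas 494.50 mm² minus the doubly-counted overlap 94.25 mm² gives 400.25 mm² — area = 400.25 mm². So its area = 400.25 mm². Layer 26 is larger (874.75 vs 400.25 mm²).

layer 26 (z = 3.9 mm)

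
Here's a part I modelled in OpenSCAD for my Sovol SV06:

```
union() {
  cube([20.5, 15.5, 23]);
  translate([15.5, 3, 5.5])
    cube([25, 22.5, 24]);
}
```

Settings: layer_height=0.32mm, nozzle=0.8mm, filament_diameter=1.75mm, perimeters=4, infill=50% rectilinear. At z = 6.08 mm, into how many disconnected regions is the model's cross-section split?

At z = 6.08 mm: the cube (footprint 20.5×15.5) is included at this height; the 25×22.5 cube at (15.5, 3) contributes its full rectangle; Taking the union: the regions partially overlap (shared area 62.50 mm²), so overlapping operands fuse into one piece — 1 connected region. The result has 1 disconnected region.

1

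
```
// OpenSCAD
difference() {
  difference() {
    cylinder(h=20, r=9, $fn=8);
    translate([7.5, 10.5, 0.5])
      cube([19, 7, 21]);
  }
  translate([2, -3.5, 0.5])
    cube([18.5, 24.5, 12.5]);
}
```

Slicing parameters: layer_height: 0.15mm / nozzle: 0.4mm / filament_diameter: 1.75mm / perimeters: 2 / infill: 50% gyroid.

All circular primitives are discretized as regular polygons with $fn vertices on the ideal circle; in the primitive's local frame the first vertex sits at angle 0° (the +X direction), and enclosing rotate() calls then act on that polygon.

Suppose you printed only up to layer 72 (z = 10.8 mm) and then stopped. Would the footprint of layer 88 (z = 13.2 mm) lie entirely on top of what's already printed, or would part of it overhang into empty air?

Compare the two slices. At z = 10.8: the cylinder: section is a regular 8-gon, circumradius r=9 (area = (8/2)·9.000²·sin(360°/8) = 229.10 mm²); the cube at (7.5, 10.5) is present — its section is the full 19×7 rectangle (area 133.00 mm²); Subtracting the remaining from the first: starting from the r=9 cylinder (229.10 mm²), the 19×7 cube at (7.5, 10.5) misses the remaining region (no effect) — area = 229.10 mm²; the cube at (2, -3.5) (footprint 18.5×24.5) is included at this height (area 453.25 mm²); Subtracting the remaining from the first: starting from the result so far (229.10 mm²), the 18.5×24.5 cube at (2, -3.5) partially overlaps it — only the 62.07 mm² overlap (of its 453.25 mm²) is removed, clipping the outline — area = 167.04 mm². At z = 13.2: the r=9 cylinder gives a regular 8-gon of circumradius 9 (constant along its height) (area = (8/2)·9.000²·sin(360°/8) = 229.10 mm²); the cube at (7.5, 10.5) (footprint 19×7) is included at this height (area 133.00 mm²); After the difference (first − rest): starting from the r=9 cylinder (229.10 mm²), the 19×7 cube at (7.5, 10.5) misses the remaining region (no effect) — area = 229.10 mm²; the cube at (2, -3.5) is absent (z outside [0.5, 13]); Taking the first minus the rest: none of the subtracted shapes is present at this height, so the result so far is unchanged — area = 229.10 mm². Checking containment: at z = 13.2 the cross-section extends beyond the z = 10.8 cross-section by about 62.07 mm².

part overhangs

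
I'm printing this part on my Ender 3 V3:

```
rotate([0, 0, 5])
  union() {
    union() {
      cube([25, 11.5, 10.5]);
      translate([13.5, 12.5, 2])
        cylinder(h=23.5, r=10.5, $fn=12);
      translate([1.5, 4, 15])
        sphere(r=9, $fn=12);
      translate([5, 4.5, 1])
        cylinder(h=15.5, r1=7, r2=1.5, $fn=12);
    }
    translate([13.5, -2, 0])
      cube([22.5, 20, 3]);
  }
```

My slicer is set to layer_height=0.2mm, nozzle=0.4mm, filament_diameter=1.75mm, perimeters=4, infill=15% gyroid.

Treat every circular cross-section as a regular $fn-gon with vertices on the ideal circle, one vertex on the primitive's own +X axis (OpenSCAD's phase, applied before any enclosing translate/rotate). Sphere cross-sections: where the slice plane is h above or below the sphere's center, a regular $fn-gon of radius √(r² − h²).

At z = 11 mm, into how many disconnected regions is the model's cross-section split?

At z = 11 mm: the cube is not intersected at this z (z outside [0, 10.5]); the r=10.5 cylinder at (13.5, 12.5) gives a regular 12-gon of circumradius 10.5 (constant along its height); the r=9 sphere at (1.5, 4) slices to a regular 12-gon of circumradius 8.062 (√(r²−h²) with h=4 from center); the cone at (5, 4.5): at t=0.645 of its height the radius interpolates to r₁+(r₂−r₁)t = 3.452, giving a regular 12-gon of that circumradius; Combining (union): the regions partially overlap (shared area 60.33 mm²), so overlapping operands fuse into one piece — 1 connected region; the cube at (13.5, -2) is absent (z outside [0, 3]); Merging all regions: only that combined region is present, so the union is just that shape — 1 connected region; (rotated 5° about Z; rotation is an isometry so areas/perimeters/island counts are preserved). The result has 1 disconnected region.

1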